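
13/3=4.33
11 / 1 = 11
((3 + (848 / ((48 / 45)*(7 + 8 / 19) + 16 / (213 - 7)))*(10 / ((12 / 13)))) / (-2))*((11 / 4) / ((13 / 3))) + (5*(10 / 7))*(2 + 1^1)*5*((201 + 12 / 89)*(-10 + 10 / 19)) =-1230827224232413 / 6017978148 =-204525.04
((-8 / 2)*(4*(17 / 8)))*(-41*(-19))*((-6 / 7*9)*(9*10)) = 128721960 / 7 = 18388851.43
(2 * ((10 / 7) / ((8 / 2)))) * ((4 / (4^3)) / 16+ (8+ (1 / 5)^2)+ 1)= 57881 / 8960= 6.46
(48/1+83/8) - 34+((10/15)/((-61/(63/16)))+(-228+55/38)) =-937495/4636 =-202.22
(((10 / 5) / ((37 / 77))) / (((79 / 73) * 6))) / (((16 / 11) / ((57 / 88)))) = 106799 / 374144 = 0.29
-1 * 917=-917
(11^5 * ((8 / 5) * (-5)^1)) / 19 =-1288408 / 19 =-67810.95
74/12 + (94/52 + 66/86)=14660/1677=8.74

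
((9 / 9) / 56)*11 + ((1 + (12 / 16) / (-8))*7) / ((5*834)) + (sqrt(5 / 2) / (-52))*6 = 0.02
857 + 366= 1223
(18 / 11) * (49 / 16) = 441 / 88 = 5.01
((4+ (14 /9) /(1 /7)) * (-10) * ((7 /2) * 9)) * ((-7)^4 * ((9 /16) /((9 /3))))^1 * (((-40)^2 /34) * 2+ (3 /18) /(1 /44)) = -14565702515 /68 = -214201507.57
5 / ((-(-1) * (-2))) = -5 / 2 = -2.50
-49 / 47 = -1.04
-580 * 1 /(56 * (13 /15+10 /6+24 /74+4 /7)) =-80475 /26644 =-3.02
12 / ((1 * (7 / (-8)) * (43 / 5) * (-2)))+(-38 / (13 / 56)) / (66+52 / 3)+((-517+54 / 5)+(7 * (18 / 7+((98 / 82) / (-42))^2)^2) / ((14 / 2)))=-6278845103183317789 / 12538867967262000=-500.75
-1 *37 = -37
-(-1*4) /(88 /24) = 12 /11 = 1.09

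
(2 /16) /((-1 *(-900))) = 1 /7200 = 0.00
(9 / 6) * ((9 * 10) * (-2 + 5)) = 405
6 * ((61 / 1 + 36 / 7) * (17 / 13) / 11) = 47226 / 1001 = 47.18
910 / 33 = 27.58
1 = 1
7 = 7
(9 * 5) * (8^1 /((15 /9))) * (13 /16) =351 /2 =175.50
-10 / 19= -0.53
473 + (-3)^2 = 482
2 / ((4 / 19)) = 19 / 2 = 9.50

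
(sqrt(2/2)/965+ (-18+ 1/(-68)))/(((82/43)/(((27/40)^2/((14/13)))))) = -481701230127/120530816000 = -4.00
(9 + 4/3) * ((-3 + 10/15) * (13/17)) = -2821/153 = -18.44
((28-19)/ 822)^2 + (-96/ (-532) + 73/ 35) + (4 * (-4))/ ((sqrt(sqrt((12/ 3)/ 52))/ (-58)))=1764.38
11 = 11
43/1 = 43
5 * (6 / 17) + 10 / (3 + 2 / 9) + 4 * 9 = 20148 / 493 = 40.87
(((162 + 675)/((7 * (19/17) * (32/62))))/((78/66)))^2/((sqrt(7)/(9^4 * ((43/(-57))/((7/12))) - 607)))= -28468456142869543383 * sqrt(7)/712491410176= -105714194.01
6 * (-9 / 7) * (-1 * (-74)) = -3996 / 7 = -570.86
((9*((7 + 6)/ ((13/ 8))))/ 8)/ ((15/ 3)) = 9/ 5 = 1.80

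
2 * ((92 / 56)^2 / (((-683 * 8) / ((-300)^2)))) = -2975625 / 33467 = -88.91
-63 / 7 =-9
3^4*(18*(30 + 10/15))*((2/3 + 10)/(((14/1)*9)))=26496/7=3785.14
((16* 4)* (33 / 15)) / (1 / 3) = 2112 / 5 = 422.40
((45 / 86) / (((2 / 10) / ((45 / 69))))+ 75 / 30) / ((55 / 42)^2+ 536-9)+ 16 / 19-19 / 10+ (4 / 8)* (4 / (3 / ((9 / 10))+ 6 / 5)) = -0.61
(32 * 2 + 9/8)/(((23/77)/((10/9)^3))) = 5014625/16767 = 299.08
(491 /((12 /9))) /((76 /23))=33879 /304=111.44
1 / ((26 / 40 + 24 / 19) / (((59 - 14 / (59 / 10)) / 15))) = 253916 / 128679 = 1.97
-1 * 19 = -19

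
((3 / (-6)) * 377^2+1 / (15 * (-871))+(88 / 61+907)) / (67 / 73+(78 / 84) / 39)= -74505.88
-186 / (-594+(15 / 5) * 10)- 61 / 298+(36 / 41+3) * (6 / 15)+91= 133047499 / 1435615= 92.68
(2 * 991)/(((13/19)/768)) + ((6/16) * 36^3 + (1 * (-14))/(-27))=787017566/351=2242215.29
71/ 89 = 0.80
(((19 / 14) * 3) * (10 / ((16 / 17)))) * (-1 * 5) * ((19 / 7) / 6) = -153425 / 1568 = -97.85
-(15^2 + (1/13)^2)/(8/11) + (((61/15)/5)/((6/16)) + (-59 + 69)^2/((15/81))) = 35406713/152100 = 232.79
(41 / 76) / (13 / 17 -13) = -0.04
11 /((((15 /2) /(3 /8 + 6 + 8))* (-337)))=-253 /4044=-0.06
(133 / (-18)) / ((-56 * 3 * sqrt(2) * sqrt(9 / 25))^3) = 2375 * sqrt(2) / 1316818944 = 0.00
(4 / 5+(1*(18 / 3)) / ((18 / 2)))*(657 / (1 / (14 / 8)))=16863 / 10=1686.30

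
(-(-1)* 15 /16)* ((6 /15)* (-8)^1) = -3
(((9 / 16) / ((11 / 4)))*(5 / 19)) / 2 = 45 / 1672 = 0.03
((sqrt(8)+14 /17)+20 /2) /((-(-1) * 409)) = 2 * sqrt(2) /409+184 /6953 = 0.03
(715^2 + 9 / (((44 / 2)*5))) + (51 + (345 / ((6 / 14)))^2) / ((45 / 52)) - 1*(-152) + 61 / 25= 6238323353 / 4950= 1260267.34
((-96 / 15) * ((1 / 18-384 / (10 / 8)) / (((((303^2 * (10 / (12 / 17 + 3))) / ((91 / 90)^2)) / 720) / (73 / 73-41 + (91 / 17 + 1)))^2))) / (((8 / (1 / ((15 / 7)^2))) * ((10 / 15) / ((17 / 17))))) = 5956552199288969806528 / 7424889562676260546875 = 0.80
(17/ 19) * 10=170/ 19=8.95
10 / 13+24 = 322 / 13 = 24.77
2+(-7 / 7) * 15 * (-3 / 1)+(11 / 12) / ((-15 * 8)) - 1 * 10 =53269 / 1440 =36.99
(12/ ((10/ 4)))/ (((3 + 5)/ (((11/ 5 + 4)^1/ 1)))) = 93/ 25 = 3.72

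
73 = 73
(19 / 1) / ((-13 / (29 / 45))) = -551 / 585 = -0.94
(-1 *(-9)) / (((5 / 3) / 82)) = 2214 / 5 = 442.80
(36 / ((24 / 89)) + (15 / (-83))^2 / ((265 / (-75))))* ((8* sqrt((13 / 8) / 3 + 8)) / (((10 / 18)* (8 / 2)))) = 292438467* sqrt(1230) / 7302340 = 1404.51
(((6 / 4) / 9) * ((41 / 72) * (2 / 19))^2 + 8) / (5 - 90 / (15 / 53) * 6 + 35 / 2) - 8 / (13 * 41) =-54313363301 / 2821091676624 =-0.02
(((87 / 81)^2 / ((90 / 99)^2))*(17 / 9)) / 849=1729937 / 557028900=0.00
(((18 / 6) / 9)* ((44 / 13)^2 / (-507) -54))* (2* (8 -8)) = 0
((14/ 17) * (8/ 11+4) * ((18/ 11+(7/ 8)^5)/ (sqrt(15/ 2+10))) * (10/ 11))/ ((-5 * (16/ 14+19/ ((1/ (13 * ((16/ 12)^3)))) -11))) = -1903440357 * sqrt(70)/ 25207390320640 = -0.00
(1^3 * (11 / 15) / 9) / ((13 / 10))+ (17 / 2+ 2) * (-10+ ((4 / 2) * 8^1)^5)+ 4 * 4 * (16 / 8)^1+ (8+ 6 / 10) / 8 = 154580064973 / 14040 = 11009976.14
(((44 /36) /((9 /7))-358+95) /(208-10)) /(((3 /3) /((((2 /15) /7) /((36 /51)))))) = -180421 /5051970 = -0.04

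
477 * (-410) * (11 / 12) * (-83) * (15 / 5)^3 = 803499345 / 2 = 401749672.50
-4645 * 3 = -13935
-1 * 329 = -329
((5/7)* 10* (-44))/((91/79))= -173800/637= -272.84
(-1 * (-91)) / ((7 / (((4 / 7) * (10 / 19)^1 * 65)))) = 254.14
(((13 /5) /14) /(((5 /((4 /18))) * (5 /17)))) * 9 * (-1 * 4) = -884 /875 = -1.01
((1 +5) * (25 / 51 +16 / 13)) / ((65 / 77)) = 175714 / 14365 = 12.23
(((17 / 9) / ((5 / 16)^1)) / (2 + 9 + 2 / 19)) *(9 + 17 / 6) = 183464 / 28485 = 6.44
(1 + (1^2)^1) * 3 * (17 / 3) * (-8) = -272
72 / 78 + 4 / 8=37 / 26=1.42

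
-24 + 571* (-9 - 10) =-10873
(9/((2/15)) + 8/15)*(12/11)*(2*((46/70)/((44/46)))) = 2159378/21175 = 101.98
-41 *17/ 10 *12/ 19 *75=-62730/ 19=-3301.58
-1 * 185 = -185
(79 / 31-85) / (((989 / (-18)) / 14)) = 644112 / 30659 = 21.01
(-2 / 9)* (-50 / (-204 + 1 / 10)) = -1000 / 18351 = -0.05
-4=-4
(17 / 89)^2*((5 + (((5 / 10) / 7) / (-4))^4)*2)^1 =14210847009 / 38949521408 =0.36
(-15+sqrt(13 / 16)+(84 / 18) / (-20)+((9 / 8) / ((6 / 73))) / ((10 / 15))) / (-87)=-2543 / 41760 - sqrt(13) / 348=-0.07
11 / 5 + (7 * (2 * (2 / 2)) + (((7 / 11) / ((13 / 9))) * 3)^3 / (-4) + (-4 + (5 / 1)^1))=972170863 / 58484140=16.62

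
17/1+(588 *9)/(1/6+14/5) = 160273/89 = 1800.82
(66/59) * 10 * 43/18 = 4730/177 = 26.72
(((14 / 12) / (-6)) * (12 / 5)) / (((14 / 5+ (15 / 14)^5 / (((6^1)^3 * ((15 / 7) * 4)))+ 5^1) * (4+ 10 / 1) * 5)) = -0.00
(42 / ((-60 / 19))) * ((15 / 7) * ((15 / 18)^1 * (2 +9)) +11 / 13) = -70851 / 260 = -272.50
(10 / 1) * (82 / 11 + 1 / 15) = 2482 / 33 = 75.21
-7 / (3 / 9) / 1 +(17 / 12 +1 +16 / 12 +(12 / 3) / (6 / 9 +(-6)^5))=-804771 / 46652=-17.25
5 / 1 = 5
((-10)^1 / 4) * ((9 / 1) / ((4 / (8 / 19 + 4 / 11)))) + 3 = -591 / 418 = -1.41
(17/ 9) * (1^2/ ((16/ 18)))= 17/ 8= 2.12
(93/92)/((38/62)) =2883/1748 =1.65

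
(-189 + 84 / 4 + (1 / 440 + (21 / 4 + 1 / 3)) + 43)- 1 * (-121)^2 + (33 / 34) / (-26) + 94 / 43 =-185127094331 / 12543960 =-14758.27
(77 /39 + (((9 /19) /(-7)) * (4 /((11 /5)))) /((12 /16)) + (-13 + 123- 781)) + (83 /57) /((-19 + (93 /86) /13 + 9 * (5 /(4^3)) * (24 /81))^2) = -2405352286402792196 /3594447561497793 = -669.19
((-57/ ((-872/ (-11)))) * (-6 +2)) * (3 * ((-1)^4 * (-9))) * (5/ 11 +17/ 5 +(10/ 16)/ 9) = -2657169/ 8720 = -304.72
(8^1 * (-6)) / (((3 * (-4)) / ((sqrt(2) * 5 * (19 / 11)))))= 380 * sqrt(2) / 11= 48.85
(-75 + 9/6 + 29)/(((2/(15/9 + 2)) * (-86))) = 979/1032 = 0.95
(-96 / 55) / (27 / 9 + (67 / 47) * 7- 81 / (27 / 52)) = 2256 / 184855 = 0.01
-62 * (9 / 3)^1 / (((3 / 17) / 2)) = -2108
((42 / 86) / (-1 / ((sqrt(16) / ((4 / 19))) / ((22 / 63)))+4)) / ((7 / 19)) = 0.33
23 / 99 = 0.23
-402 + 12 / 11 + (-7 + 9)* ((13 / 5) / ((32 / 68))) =-85769 / 220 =-389.86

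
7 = 7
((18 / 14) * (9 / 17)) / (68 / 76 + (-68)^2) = 513 / 3485629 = 0.00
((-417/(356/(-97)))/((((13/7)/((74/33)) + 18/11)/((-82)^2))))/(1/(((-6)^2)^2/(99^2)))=40990.45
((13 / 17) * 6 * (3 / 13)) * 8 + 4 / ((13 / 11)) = 2620 / 221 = 11.86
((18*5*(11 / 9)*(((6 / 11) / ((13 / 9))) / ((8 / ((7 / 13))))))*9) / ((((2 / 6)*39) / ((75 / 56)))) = 91125 / 35152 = 2.59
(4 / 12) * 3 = 1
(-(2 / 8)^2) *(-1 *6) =3 / 8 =0.38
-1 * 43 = -43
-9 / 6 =-1.50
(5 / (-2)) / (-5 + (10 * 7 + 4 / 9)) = -45 / 1178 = -0.04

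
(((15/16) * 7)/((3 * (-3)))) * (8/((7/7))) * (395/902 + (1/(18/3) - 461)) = 21802025/8118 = 2685.64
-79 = -79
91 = 91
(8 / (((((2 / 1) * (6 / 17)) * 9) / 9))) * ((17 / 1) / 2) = 289 / 3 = 96.33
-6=-6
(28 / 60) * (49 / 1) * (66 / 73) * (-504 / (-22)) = 172872 / 365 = 473.62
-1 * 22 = -22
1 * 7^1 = 7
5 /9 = 0.56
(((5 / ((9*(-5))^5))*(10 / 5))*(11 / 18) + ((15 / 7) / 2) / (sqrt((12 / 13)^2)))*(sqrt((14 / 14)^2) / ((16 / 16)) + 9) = 21589790009 / 1860043500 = 11.61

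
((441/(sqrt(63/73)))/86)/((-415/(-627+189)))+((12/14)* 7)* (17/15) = 4599* sqrt(511)/17845+34/5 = 12.63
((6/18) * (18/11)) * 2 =1.09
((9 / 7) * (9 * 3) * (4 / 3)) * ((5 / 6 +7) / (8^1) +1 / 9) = 1413 / 28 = 50.46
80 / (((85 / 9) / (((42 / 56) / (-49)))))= -108 / 833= -0.13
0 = 0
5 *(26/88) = 65/44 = 1.48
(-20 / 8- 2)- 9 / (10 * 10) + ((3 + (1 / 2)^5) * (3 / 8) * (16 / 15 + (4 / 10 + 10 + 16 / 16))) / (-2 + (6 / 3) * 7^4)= -4.59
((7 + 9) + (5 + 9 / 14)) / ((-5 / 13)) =-3939 / 70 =-56.27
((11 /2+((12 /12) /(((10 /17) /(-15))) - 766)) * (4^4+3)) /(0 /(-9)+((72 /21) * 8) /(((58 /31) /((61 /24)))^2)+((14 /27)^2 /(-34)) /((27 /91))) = -1604045012065272 /398633038033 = -4023.86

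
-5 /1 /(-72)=5 /72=0.07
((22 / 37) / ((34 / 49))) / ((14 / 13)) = 1001 / 1258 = 0.80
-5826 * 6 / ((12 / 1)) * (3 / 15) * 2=-5826 / 5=-1165.20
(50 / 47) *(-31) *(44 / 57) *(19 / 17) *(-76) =5183200 / 2397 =2162.37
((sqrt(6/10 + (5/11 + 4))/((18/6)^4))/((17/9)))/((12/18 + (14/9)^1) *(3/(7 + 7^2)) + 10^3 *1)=14 *sqrt(15290)/117824025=0.00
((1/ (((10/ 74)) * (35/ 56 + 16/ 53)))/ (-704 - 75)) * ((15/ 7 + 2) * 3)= -454952/ 3571715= -0.13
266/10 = 133/5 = 26.60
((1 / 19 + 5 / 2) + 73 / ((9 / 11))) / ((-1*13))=-31387 / 4446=-7.06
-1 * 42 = -42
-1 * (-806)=806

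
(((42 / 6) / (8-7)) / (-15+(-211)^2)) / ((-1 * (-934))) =1 / 5938372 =0.00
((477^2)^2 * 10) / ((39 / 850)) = 146680096549500 / 13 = 11283084349961.54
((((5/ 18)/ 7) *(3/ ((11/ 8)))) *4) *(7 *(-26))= -63.03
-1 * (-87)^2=-7569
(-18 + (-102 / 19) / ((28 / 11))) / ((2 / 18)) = -48141 / 266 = -180.98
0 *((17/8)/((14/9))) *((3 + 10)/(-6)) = 0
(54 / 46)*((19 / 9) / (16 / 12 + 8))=171 / 644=0.27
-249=-249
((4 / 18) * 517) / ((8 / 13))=6721 / 36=186.69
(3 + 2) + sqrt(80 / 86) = 2 * sqrt(430) / 43 + 5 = 5.96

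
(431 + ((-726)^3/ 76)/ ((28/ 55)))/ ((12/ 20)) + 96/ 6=-13153254427/ 798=-16482774.97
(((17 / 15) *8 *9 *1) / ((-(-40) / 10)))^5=11040808032 / 3125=3533058.57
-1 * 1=-1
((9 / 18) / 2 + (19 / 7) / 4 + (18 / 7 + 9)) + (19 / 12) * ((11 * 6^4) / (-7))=-44969 / 14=-3212.07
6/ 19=0.32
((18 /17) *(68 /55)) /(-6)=-12 /55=-0.22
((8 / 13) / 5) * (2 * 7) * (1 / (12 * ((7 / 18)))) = 24 / 65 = 0.37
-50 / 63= -0.79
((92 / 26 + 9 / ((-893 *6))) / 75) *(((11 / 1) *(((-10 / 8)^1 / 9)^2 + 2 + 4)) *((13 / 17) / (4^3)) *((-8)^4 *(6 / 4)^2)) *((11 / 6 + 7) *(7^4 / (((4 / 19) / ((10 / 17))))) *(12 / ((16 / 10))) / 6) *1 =896693594746411 / 35207136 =25469086.57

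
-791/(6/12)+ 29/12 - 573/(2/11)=-56773/12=-4731.08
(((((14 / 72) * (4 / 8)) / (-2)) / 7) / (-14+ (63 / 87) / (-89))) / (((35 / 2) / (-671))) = -1731851 / 91110600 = -0.02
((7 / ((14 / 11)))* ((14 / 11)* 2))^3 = 2744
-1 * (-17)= 17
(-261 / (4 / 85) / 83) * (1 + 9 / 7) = -88740 / 581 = -152.74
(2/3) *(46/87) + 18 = 4790/261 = 18.35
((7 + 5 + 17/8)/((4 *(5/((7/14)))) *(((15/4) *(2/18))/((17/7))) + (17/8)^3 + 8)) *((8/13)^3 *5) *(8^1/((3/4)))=10071572480/1403133823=7.18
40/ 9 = 4.44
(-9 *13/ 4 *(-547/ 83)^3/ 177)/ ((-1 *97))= -6383025597/ 13089348004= -0.49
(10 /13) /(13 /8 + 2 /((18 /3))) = 240 /611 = 0.39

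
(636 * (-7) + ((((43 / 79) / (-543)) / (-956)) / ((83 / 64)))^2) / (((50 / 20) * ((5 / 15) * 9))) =-6447494491033912844296 / 10861682094059827815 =-593.60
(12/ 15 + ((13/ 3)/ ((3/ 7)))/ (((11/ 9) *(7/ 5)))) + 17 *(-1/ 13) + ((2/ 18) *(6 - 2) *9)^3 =49622/ 715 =69.40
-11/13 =-0.85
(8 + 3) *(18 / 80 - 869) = -382261 / 40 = -9556.52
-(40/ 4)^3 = -1000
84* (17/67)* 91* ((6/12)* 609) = 39569166/67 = 590584.57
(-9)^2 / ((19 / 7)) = 29.84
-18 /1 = -18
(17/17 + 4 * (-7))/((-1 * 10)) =27/10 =2.70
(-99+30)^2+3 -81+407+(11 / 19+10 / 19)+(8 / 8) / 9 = 870598 / 171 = 5091.22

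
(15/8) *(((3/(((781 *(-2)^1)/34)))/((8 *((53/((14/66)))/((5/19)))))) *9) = -80325/553672768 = -0.00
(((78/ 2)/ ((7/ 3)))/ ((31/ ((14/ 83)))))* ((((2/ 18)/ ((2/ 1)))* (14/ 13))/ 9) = 14/ 23157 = 0.00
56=56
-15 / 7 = -2.14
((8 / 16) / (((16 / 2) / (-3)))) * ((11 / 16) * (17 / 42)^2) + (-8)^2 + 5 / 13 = 125950609 / 1956864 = 64.36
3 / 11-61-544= -6652 / 11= -604.73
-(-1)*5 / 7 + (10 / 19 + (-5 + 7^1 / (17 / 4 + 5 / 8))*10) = -178435 / 5187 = -34.40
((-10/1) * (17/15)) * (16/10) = -272/15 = -18.13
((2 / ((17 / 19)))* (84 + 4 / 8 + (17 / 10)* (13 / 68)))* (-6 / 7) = -193401 / 1190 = -162.52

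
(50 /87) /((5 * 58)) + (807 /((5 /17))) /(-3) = -11537654 /12615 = -914.60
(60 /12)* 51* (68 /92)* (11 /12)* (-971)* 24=-92604270 /23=-4026272.61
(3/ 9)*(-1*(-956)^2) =-913936/ 3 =-304645.33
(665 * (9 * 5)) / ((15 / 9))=17955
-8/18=-4/9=-0.44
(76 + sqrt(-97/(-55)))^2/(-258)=-(sqrt(5335) + 4180)^2/780450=-23.18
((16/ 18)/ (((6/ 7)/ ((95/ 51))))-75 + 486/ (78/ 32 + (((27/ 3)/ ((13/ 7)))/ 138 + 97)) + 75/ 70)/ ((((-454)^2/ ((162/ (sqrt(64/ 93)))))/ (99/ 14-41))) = 292445173209925 * sqrt(93)/ 1307288391820096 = 2.16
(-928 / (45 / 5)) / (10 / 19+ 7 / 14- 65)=35264 / 21879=1.61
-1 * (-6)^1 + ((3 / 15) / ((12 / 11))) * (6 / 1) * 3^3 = 357 / 10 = 35.70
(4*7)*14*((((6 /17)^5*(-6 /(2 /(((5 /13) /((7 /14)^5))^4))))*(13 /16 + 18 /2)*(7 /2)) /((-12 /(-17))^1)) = -17151810600960000 /2385443281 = -7190198.46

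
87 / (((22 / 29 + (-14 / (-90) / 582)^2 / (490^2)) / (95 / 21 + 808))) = 6890019062098410000 / 73941755580029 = 93181.71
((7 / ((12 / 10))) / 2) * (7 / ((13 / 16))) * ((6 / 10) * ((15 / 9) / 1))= 980 / 39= 25.13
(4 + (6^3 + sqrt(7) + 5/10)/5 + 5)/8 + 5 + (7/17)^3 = sqrt(7)/40 + 4562139/393040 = 11.67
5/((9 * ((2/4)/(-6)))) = -20/3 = -6.67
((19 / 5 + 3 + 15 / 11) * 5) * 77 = 3143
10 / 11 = 0.91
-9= -9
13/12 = 1.08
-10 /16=-5 /8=-0.62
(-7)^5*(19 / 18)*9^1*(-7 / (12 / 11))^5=864365505207281 / 497664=1736845552.84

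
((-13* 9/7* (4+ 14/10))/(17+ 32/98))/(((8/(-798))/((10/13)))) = 226233/566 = 399.70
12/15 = 4/5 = 0.80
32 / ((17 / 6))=11.29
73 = 73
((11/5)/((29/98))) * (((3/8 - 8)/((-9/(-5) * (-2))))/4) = 32879/8352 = 3.94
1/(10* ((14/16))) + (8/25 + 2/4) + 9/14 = 276/175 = 1.58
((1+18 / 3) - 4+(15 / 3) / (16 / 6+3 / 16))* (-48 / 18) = -1736 / 137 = -12.67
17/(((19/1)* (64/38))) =0.53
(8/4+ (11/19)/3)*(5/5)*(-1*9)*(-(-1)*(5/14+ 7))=-38625/266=-145.21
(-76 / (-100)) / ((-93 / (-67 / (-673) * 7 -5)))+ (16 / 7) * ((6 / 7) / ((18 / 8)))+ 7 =202052817 / 25557175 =7.91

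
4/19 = 0.21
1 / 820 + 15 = 12301 / 820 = 15.00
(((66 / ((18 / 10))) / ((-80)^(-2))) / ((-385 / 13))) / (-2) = 83200 / 21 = 3961.90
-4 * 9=-36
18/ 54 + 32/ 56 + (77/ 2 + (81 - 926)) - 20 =-34675/ 42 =-825.60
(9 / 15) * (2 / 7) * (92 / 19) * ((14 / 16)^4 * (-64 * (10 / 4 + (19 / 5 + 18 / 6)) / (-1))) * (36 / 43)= 19809279 / 81700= 242.46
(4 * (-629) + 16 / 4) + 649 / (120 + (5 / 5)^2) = -27573 / 11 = -2506.64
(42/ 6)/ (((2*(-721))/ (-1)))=1/ 206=0.00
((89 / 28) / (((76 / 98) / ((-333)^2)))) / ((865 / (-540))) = -1865263869 / 6574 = -283733.48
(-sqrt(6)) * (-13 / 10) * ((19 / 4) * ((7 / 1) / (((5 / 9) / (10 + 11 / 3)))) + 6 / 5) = 212979 * sqrt(6) / 200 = 2608.45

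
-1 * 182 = -182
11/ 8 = 1.38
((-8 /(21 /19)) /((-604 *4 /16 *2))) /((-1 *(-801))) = 76 /2539971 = 0.00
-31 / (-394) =31 / 394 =0.08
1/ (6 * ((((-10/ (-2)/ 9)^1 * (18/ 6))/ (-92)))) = -46/ 5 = -9.20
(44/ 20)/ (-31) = -11/ 155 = -0.07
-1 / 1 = -1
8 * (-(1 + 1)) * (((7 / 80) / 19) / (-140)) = 1 / 1900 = 0.00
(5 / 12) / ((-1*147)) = -5 / 1764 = -0.00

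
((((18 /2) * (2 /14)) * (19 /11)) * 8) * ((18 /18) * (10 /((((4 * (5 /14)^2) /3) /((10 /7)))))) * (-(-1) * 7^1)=114912 /11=10446.55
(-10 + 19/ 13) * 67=-7437/ 13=-572.08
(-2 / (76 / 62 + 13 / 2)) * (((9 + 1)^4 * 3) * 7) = -26040000 / 479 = -54363.26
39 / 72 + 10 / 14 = 211 / 168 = 1.26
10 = 10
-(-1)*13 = 13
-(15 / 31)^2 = -225 / 961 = -0.23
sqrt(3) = 1.73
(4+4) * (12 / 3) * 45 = 1440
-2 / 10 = -1 / 5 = -0.20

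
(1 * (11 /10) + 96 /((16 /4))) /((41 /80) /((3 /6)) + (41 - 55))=-1004 /519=-1.93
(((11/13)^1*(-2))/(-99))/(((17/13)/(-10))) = -20/153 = -0.13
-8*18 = -144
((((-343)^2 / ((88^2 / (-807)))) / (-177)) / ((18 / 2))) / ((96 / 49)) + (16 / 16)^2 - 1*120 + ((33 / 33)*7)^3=89976555725 / 394758144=227.93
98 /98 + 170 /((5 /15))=511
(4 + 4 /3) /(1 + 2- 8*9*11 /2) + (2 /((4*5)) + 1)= 12809 /11790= 1.09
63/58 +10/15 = 305/174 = 1.75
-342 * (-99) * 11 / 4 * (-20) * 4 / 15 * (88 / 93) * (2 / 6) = -4855488 / 31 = -156628.65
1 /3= 0.33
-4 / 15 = -0.27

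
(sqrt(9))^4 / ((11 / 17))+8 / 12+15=4648 / 33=140.85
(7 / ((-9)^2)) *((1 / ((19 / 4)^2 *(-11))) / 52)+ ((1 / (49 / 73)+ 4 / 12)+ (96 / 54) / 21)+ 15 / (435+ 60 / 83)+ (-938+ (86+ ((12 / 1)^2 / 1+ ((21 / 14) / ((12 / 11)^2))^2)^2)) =10539025217620914250781 / 517990102971973632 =20346.00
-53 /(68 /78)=-2067 /34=-60.79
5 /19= 0.26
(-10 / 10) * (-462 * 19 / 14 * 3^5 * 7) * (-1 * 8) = -8532216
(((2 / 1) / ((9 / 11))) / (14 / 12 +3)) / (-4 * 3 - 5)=-44 / 1275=-0.03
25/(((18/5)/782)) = 48875/9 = 5430.56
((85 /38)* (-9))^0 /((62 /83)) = 83 /62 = 1.34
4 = 4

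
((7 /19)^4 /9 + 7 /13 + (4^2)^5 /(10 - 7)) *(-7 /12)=-9326477447665 /45742671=-203890.09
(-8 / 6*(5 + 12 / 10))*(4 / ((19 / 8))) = -3968 / 285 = -13.92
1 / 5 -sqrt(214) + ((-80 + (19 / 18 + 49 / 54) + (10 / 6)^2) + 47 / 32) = -317911 / 4320 -sqrt(214) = -88.22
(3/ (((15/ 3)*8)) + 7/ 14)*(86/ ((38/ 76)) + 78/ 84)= 55683/ 560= 99.43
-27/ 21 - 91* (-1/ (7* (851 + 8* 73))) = -1832/ 1435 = -1.28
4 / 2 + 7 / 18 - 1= 25 / 18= 1.39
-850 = -850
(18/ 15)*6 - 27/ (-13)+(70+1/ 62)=319551/ 4030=79.29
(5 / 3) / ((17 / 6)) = 10 / 17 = 0.59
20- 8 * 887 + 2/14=-49531/7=-7075.86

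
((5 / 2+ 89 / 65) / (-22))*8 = -1006 / 715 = -1.41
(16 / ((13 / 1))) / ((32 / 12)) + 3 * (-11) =-423 / 13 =-32.54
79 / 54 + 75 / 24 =991 / 216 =4.59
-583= -583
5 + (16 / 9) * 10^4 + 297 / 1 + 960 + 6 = 171412 / 9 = 19045.78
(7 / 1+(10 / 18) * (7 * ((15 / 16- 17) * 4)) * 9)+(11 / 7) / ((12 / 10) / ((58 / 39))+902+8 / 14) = -2241.75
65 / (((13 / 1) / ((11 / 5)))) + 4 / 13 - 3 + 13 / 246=26737 / 3198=8.36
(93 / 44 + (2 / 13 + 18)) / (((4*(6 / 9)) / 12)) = 104337 / 1144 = 91.20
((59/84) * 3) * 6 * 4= 354/7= 50.57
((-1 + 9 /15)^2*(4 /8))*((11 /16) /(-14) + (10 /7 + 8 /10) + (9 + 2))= 14761 /14000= 1.05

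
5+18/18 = 6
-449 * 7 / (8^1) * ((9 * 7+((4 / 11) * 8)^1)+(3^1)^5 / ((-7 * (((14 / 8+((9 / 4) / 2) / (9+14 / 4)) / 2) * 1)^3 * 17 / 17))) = -2242968275 / 267674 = -8379.48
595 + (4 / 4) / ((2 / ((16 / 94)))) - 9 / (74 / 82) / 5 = 5156922 / 8695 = 593.09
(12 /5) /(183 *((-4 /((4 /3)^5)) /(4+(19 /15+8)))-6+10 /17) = -10392576 /80132215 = -0.13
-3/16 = -0.19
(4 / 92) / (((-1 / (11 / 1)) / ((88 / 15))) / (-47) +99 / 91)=4140136 / 103625787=0.04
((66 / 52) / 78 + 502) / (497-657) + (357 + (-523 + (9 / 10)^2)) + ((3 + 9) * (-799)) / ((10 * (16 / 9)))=-382698527 / 540800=-707.65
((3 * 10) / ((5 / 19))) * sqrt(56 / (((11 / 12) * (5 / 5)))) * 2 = 912 * sqrt(462) / 11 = 1782.06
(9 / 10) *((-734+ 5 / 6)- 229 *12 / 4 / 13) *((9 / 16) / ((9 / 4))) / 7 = -183927 / 7280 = -25.26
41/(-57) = -41/57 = -0.72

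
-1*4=-4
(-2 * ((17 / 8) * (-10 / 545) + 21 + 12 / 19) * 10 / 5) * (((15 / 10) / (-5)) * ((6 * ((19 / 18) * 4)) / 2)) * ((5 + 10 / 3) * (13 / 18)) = 11626745 / 5886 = 1975.32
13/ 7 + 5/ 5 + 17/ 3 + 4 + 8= 431/ 21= 20.52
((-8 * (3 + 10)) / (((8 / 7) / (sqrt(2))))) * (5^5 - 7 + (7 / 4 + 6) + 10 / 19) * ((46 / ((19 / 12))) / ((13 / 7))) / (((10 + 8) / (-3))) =267771819 * sqrt(2) / 361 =1048993.18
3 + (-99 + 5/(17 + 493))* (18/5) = -30036/85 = -353.36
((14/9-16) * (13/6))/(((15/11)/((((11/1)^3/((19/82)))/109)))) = -202894978/167751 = -1209.50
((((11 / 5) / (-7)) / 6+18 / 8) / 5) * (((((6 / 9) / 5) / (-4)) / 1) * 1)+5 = 314077 / 63000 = 4.99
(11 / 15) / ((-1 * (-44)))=1 / 60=0.02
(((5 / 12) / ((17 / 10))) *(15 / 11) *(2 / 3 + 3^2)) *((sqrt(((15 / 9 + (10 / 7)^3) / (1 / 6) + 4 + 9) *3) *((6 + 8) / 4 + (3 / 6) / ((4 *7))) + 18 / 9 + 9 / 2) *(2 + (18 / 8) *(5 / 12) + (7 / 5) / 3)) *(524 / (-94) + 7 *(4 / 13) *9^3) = 283118911175 / 2531232 + 55774425501475 *sqrt(291669) / 45147053952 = 779042.24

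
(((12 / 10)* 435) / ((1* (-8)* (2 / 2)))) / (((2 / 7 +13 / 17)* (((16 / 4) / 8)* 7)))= -17.75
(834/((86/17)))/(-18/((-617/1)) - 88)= -4373913/2333954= -1.87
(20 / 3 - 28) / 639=-64 / 1917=-0.03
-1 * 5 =-5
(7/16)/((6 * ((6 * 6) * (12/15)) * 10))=7/27648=0.00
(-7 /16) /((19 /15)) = -105 /304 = -0.35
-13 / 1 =-13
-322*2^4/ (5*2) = -2576/ 5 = -515.20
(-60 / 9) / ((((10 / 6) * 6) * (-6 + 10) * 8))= -1 / 48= -0.02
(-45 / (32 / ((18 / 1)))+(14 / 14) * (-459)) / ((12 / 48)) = -7749 / 4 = -1937.25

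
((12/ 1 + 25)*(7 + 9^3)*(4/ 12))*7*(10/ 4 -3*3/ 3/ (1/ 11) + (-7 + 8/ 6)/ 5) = -90451088/ 45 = -2010024.18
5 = 5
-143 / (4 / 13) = -1859 / 4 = -464.75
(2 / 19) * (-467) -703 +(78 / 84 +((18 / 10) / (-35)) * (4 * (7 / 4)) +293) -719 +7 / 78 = -152692258 / 129675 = -1177.50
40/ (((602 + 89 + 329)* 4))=1/ 102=0.01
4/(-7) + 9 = 59/7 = 8.43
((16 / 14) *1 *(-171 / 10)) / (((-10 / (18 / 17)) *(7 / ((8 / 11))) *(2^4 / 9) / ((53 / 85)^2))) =77814918 / 1655066875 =0.05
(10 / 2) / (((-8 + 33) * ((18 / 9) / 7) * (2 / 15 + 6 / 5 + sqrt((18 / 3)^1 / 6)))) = 3 / 10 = 0.30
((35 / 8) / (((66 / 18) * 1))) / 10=21 / 176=0.12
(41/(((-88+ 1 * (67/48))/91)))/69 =-59696/95611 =-0.62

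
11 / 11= 1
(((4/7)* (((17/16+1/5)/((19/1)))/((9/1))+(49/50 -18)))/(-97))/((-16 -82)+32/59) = -68656117/66762675000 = -0.00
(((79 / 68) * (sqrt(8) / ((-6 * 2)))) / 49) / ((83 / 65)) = -5135 * sqrt(2) / 1659336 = -0.00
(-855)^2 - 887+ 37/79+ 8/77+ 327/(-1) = 4439443794/6083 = 729811.57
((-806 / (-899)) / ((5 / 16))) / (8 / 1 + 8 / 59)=767 / 2175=0.35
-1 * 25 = -25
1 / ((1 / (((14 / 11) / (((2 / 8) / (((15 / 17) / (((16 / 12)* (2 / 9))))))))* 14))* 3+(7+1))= 13230 / 106027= 0.12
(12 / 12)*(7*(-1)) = -7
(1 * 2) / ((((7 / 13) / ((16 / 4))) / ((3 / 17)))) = 2.62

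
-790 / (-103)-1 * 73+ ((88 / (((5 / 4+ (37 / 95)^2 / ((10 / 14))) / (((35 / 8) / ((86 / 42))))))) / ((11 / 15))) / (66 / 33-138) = -2647998468561 / 39748228802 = -66.62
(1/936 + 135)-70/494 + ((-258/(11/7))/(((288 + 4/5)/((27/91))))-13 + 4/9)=151319573/1238952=122.14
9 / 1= 9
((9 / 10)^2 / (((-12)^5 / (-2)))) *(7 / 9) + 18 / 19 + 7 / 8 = 47865733 / 26265600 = 1.82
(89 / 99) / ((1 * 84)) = 89 / 8316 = 0.01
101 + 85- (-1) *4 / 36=186.11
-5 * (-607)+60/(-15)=3031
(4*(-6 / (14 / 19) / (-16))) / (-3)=-19 / 28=-0.68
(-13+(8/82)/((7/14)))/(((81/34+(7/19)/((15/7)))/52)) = -264537000/1014791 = -260.68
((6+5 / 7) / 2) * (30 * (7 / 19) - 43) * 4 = -57058 / 133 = -429.01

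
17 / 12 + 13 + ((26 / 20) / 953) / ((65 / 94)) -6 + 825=238274389 / 285900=833.42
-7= -7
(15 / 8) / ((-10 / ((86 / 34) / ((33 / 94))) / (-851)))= 1719871 / 1496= 1149.65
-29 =-29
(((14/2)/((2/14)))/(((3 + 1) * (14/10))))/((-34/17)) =-4.38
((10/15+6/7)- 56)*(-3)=1144/7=163.43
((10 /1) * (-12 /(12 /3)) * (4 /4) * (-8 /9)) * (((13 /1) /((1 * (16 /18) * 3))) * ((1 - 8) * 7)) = -6370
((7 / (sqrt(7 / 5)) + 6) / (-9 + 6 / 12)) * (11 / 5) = -132 / 85 - 22 * sqrt(35) / 85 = -3.08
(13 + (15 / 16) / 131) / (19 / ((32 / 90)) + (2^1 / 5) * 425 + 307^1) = 27263 / 1111797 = 0.02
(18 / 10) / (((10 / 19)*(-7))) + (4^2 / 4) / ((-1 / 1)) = -1571 / 350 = -4.49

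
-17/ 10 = -1.70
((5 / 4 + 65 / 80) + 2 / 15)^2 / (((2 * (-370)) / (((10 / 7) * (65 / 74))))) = -3610477 / 441584640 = -0.01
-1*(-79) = 79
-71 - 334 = -405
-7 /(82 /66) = -231 /41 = -5.63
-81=-81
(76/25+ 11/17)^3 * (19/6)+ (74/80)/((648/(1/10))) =158.72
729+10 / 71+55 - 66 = 50988 / 71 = 718.14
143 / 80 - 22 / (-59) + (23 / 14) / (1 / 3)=234219 / 33040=7.09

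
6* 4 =24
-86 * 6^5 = -668736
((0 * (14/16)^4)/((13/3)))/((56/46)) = 0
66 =66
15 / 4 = 3.75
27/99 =3/11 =0.27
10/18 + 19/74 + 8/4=1873/666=2.81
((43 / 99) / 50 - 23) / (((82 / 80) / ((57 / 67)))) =-8649332 / 453255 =-19.08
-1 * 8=-8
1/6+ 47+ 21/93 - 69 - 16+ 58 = 3793/186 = 20.39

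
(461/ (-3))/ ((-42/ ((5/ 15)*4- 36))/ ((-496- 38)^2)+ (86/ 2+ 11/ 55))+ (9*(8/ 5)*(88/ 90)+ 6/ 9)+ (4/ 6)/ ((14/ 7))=11.52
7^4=2401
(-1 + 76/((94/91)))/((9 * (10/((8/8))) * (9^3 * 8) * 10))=379/27410400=0.00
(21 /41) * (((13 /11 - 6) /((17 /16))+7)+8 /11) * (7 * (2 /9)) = 2.54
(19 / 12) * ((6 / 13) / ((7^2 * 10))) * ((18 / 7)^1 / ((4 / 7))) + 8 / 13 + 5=5.62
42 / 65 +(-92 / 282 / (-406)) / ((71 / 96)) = 28499102 / 44031715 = 0.65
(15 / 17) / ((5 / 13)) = 39 / 17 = 2.29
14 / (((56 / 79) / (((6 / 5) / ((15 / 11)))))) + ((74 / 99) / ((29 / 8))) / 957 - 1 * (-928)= 945.38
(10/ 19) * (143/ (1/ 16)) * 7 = 160160/ 19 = 8429.47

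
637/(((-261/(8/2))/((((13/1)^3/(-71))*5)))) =27989780/18531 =1510.43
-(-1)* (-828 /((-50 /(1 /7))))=414 /175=2.37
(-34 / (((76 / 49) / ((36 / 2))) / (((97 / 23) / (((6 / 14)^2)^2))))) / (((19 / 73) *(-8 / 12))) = 14162233673 / 49818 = 284279.45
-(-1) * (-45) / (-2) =22.50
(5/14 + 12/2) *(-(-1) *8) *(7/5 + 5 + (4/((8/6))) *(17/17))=16732/35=478.06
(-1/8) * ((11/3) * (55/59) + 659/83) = -83429/58764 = -1.42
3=3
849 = 849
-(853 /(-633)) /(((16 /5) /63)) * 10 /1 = 265.30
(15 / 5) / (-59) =-0.05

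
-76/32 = -19/8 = -2.38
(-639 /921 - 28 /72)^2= 35796289 /30536676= 1.17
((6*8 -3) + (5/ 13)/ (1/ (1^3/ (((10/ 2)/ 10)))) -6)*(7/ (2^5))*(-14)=-25333/ 208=-121.79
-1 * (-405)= 405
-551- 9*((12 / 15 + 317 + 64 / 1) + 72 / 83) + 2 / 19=-31499802 / 7885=-3994.90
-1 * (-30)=30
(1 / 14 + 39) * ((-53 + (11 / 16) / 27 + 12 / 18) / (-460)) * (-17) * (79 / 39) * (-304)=315404384003 / 6781320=46510.77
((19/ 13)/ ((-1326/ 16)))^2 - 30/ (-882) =124944031/ 3640070889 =0.03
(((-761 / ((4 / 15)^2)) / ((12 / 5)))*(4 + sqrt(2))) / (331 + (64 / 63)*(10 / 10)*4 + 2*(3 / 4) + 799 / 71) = -1276482375 / 24892568 -1276482375*sqrt(2) / 99570272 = -69.41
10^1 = 10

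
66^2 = 4356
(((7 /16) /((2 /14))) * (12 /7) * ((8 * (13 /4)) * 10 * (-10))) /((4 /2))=-6825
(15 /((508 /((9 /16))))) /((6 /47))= 2115 /16256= 0.13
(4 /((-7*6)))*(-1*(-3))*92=-184 /7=-26.29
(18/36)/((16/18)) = 9/16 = 0.56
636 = 636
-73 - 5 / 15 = -220 / 3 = -73.33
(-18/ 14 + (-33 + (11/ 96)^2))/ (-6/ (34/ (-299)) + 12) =-37586881/ 71027712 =-0.53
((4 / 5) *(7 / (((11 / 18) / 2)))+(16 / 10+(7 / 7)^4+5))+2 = 1536 / 55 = 27.93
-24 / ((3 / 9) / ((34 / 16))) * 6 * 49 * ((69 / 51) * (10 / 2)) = -304290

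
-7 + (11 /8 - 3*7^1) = -213 /8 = -26.62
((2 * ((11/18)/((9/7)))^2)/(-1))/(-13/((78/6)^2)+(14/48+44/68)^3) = -1978406144/3285197433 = -0.60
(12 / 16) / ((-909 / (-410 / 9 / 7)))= 205 / 38178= 0.01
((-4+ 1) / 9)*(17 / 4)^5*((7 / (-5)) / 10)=9938999 / 153600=64.71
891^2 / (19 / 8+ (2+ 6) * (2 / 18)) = 57159432 / 235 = 243231.63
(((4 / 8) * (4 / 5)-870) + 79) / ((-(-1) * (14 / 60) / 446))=-10578228 / 7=-1511175.43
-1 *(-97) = 97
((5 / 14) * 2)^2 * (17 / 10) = 0.87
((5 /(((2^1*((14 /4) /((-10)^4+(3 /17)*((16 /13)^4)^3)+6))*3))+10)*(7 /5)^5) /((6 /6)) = 4860710691540352421712086 /89139373539660747853125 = 54.53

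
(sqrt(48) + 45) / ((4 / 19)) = 19*sqrt(3) + 855 / 4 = 246.66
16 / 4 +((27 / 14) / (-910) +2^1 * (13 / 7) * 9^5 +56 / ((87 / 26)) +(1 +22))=219368.59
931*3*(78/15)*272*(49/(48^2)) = 10081799/120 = 84014.99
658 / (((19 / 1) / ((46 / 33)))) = 30268 / 627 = 48.27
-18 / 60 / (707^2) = -3 / 4998490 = -0.00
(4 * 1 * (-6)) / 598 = -12 / 299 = -0.04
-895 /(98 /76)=-34010 /49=-694.08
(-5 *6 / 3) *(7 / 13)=-70 / 13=-5.38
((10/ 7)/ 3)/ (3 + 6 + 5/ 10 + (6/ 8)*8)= 0.03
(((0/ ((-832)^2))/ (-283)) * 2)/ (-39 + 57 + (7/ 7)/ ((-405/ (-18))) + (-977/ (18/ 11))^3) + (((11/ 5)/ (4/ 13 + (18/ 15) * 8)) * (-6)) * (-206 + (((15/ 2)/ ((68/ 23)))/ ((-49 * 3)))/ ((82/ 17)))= 2840743191/ 10350368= 274.46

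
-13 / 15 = -0.87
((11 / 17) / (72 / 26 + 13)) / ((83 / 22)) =3146 / 289255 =0.01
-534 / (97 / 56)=-29904 / 97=-308.29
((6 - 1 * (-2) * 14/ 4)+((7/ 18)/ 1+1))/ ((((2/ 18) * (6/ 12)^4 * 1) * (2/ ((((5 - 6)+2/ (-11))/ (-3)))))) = 13468/ 33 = 408.12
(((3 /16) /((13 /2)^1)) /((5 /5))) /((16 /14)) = 0.03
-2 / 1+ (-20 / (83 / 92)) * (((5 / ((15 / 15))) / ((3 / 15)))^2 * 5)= -5750166 / 83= -69279.11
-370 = -370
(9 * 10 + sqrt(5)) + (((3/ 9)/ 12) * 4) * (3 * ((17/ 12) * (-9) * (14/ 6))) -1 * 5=sqrt(5) + 901/ 12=77.32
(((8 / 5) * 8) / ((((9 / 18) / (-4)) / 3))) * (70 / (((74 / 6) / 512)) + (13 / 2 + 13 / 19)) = -3145621248 / 3515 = -894913.58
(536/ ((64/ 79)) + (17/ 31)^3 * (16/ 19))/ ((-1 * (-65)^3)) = 2996620361/ 1243565713000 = 0.00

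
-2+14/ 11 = -0.73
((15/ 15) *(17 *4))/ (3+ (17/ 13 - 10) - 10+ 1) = -884/ 191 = -4.63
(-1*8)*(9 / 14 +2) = -148 / 7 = -21.14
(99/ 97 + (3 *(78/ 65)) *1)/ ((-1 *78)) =-747/ 12610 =-0.06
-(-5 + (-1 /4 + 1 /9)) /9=185 /324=0.57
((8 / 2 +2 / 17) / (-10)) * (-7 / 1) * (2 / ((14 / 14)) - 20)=-882 / 17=-51.88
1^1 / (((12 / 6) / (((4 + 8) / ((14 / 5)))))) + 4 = 6.14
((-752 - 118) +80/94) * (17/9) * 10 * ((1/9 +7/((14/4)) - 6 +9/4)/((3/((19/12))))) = 1946196125/137052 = 14200.42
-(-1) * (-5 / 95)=-1 / 19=-0.05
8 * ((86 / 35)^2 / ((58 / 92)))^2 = 925975413248 / 1262025625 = 733.72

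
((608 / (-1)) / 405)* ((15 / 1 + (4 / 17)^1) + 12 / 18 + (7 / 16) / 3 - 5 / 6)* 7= -660478 / 4131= -159.88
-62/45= -1.38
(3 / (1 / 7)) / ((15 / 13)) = 91 / 5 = 18.20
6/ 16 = 3/ 8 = 0.38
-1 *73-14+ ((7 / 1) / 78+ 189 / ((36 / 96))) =32533 / 78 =417.09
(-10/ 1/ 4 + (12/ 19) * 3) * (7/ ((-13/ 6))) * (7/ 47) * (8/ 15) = 9016/ 58045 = 0.16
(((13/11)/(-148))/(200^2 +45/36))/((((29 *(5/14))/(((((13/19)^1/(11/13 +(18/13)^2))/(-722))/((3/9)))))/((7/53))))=1399489/534353014683762725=0.00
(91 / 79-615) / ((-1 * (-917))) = -48494 / 72443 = -0.67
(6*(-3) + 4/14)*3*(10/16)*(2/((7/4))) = -37.96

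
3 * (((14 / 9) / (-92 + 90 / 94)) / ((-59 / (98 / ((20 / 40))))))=128968 / 757383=0.17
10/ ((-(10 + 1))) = -10/ 11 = -0.91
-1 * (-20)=20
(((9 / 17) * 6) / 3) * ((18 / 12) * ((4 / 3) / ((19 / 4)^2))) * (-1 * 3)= -1728 / 6137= -0.28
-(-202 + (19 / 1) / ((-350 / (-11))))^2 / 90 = -552109009 / 1225000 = -450.70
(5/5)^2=1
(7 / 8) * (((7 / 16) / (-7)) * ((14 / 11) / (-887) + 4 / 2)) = -34125 / 312224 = -0.11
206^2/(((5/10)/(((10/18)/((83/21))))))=2970520/249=11929.80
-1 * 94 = -94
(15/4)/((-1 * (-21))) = 5/28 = 0.18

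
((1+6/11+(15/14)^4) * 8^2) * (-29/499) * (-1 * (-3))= -421061556/13179089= -31.95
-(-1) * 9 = 9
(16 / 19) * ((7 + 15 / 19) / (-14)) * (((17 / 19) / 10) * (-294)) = 422688 / 34295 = 12.33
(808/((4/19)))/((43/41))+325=171333/43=3984.49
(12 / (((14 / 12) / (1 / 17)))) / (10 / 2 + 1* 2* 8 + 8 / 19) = 1368 / 48433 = 0.03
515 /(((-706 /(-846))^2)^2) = 16488027326115 /15527402881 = 1061.87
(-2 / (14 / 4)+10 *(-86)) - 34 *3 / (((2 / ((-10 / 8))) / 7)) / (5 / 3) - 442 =-28975 / 28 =-1034.82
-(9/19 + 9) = -180/19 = -9.47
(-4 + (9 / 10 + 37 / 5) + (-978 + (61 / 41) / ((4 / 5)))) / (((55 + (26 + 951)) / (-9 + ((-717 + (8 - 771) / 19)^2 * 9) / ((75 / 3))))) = -494756101864917 / 2545772000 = -194344.23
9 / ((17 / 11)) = 99 / 17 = 5.82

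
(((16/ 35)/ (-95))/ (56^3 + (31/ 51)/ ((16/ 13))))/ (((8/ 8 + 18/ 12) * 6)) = -4352/ 2382413355875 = -0.00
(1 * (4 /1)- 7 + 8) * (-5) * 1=-25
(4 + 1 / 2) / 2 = 9 / 4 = 2.25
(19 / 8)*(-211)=-4009 / 8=-501.12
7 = 7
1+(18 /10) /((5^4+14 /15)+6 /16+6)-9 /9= 0.00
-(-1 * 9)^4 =-6561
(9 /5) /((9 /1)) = 1 /5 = 0.20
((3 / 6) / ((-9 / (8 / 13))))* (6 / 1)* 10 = -80 / 39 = -2.05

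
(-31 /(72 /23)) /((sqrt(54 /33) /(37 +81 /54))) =-54901 * sqrt(22) /864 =-298.04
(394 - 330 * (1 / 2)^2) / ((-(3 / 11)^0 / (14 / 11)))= -4361 / 11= -396.45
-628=-628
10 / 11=0.91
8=8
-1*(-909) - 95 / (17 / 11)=14408 / 17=847.53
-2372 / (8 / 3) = -1779 / 2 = -889.50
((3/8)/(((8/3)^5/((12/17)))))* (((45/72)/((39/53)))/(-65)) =-38637/1506279424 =-0.00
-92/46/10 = -1/5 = -0.20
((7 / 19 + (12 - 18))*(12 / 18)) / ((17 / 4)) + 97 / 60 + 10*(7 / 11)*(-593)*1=-268102493 / 71060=-3772.90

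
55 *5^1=275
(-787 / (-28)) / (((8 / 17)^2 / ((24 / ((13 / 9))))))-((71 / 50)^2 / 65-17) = 1488070833 / 700000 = 2125.82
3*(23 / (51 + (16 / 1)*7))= 69 / 163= 0.42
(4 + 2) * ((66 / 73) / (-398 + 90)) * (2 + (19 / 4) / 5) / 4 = -531 / 40880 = -0.01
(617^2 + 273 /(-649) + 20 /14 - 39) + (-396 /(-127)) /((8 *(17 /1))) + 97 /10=18668243654292 /49041685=380660.73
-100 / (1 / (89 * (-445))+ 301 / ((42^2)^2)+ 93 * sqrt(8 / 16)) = 2215633244533128000 / 1340399261386656944554031-1441289528374452402240000 * sqrt(2) / 1340399261386656944554031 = -1.52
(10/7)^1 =10/7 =1.43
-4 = -4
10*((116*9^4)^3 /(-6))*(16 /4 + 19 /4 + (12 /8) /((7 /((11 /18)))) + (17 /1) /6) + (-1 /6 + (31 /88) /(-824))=-13106231099681444592976363 /1522752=-8606937373703298103.02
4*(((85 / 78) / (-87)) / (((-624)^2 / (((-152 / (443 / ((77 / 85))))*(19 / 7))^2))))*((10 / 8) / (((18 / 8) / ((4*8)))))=-252301456 / 154957270171041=-0.00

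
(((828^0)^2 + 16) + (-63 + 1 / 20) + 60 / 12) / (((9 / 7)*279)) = -637 / 5580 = -0.11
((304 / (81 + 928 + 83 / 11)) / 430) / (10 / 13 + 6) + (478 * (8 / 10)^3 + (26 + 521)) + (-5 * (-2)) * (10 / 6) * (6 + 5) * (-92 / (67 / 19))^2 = 101645985922653239 / 809410467750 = 125580.27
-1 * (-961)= 961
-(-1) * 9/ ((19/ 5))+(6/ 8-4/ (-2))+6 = 845/ 76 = 11.12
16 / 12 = 4 / 3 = 1.33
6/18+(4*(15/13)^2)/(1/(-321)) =-866531/507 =-1709.13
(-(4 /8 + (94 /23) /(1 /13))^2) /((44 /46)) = -6086089 /2024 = -3006.96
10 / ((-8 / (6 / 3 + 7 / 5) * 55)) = -17 / 220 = -0.08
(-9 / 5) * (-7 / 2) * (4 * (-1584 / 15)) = -66528 / 25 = -2661.12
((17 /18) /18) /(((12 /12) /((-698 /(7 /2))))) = -5933 /567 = -10.46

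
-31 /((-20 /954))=14787 /10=1478.70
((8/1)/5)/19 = 8/95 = 0.08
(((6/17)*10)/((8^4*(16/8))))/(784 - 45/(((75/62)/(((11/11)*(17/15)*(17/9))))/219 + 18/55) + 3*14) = 13183265/21100486639616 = 0.00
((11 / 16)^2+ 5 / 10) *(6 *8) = 747 / 16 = 46.69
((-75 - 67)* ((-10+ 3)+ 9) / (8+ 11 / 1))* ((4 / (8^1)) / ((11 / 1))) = -142 / 209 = -0.68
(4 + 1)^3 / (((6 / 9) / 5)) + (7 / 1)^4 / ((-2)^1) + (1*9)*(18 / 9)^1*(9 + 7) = 25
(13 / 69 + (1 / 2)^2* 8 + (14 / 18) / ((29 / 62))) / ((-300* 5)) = -23119 / 9004500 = -0.00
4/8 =1/2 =0.50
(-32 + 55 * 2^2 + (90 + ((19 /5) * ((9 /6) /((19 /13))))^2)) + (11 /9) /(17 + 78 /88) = 207729043 /708300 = 293.28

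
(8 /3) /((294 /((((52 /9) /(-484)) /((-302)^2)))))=-13 /10950157449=-0.00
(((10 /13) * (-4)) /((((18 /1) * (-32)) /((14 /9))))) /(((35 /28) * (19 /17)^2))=2023 /380133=0.01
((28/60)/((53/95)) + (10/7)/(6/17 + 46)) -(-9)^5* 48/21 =59187318793/438522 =134970.01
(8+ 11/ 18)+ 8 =16.61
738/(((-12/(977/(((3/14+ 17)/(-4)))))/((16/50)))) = 26918304/6025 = 4467.77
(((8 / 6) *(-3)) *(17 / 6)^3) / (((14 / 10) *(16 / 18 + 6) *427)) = -24565 / 1111908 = -0.02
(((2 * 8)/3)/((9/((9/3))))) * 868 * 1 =13888/9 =1543.11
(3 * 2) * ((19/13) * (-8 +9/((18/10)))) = -342/13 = -26.31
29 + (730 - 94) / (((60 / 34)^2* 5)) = 26192 / 375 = 69.85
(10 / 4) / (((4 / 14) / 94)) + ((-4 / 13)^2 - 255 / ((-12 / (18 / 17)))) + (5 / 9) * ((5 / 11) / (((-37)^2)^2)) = 26499285274144 / 31356587691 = 845.09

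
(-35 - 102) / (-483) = 137 / 483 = 0.28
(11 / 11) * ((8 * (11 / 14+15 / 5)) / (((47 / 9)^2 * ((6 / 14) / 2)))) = 11448 / 2209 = 5.18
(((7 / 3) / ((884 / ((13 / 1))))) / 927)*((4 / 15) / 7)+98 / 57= 1.72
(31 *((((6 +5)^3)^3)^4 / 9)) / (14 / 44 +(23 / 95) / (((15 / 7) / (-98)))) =-10014162858623454400326382683904690516295950 / 1011423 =-9901063015794039091780969000000000000.00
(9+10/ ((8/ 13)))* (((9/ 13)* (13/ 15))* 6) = 909/ 10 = 90.90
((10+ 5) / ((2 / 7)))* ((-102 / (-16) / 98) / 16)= 765 / 3584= 0.21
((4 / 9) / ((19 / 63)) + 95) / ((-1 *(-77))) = 1833 / 1463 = 1.25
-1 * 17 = -17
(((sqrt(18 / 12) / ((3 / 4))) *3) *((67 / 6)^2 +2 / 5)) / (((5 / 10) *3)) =22517 *sqrt(6) / 135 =408.56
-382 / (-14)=191 / 7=27.29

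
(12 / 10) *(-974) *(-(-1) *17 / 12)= -8279 / 5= -1655.80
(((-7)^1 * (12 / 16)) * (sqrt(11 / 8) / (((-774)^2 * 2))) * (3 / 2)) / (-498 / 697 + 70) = -4879 * sqrt(22) / 205728556032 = -0.00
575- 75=500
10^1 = 10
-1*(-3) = 3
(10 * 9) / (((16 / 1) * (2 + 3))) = 9 / 8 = 1.12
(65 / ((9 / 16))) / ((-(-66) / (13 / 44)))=1690 / 3267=0.52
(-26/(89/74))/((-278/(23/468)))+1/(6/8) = 297755/222678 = 1.34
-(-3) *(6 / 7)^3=648 / 343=1.89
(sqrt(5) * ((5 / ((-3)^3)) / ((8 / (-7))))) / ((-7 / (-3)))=5 * sqrt(5) / 72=0.16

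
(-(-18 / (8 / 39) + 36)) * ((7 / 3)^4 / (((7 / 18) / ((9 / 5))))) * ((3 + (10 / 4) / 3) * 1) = 544341 / 20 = 27217.05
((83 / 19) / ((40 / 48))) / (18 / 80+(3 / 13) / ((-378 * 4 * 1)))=1631448 / 69977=23.31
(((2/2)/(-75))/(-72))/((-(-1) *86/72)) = 1/6450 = 0.00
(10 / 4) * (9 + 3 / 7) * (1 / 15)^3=11 / 1575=0.01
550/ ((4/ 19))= 5225/ 2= 2612.50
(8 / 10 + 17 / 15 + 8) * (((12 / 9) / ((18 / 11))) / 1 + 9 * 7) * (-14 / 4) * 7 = -12579623 / 810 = -15530.40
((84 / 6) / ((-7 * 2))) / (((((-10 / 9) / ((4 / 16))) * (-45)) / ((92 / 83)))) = -23 / 4150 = -0.01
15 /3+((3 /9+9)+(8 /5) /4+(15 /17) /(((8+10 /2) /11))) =51316 /3315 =15.48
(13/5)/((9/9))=13/5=2.60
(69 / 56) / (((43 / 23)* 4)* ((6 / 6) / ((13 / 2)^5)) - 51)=-589241991 / 24389186360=-0.02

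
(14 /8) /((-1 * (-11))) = 7 /44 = 0.16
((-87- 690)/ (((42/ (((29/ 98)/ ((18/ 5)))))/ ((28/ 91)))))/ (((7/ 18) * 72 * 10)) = -1073/ 642096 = -0.00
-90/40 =-9/4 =-2.25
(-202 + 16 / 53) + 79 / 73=-776183 / 3869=-200.62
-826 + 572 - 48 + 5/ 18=-301.72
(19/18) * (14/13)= 1.14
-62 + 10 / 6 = -181 / 3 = -60.33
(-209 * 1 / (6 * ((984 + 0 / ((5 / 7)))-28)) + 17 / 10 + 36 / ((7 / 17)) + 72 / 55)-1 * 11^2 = -67573109 / 2208360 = -30.60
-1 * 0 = 0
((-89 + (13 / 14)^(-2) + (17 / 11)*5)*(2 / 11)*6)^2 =3193940865600 / 418161601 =7638.05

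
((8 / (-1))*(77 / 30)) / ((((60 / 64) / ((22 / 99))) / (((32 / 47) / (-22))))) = 14336 / 95175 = 0.15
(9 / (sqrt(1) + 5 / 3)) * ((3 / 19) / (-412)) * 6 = -243 / 31312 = -0.01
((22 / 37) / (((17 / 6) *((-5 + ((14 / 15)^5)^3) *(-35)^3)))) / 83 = 0.00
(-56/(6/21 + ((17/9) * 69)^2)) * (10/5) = -7056/1070185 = -0.01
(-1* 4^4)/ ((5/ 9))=-2304/ 5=-460.80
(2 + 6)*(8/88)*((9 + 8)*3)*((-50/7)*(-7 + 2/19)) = 2672400/1463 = 1826.66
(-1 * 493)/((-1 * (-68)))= -29/4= -7.25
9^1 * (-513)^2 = 2368521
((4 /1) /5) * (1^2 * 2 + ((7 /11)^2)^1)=1164 /605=1.92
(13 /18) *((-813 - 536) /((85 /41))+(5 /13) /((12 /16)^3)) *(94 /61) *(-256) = 233255468288 /1259955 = 185130.00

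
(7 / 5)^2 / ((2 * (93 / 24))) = 196 / 775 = 0.25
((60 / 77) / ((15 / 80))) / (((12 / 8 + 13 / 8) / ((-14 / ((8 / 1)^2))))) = -16 / 55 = -0.29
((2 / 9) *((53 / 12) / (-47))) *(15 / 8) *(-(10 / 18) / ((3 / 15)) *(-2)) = -6625 / 30456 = -0.22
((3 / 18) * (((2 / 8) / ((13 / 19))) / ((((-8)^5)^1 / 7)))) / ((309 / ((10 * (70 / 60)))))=-4655 / 9477292032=-0.00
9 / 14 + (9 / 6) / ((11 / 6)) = 225 / 154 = 1.46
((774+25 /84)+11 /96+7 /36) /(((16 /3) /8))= 1561607 /1344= 1161.91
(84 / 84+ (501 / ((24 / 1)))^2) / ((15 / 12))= 27953 / 80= 349.41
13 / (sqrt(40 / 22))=9.64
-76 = -76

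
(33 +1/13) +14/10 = 2241/65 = 34.48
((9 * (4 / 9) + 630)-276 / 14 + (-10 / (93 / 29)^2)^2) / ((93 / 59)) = 19007290199000 / 48698185851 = 390.31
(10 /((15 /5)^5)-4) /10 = -481 /1215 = -0.40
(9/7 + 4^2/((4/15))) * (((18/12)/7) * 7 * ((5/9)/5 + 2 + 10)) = 15587/14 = 1113.36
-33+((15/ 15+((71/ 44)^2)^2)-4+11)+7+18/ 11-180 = -710578079/ 3748096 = -189.58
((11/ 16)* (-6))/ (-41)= 0.10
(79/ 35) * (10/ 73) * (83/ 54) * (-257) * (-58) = 97738642/ 13797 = 7084.05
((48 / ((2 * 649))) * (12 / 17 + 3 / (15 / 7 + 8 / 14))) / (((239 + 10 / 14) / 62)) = 3046680 / 175877053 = 0.02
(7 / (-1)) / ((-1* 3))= 2.33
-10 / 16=-5 / 8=-0.62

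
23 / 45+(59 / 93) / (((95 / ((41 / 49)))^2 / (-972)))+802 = 4851418492951 / 6045657975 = 802.46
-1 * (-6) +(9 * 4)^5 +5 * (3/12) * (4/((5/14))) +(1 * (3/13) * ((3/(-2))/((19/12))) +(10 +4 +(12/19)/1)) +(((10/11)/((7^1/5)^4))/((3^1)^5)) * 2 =95851921430829056/1585214631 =60466210.41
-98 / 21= -14 / 3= -4.67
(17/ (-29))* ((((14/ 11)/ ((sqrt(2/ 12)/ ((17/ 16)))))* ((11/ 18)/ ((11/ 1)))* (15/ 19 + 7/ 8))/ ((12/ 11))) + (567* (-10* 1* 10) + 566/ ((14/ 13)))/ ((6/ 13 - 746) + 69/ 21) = 5111873/ 67545 - 511819* sqrt(6)/ 7617024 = 75.52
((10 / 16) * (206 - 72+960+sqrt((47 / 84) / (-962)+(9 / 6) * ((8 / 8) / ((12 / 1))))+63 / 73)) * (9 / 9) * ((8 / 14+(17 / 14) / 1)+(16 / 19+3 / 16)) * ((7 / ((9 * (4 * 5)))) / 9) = 1997 * sqrt(50777727) / 5306176512+159610225 / 19173888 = 8.33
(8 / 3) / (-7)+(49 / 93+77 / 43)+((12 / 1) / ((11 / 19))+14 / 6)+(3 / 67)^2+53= 35938573915 / 460755449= 78.00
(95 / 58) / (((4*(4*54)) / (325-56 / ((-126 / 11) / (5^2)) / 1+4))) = 385795 / 451008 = 0.86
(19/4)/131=0.04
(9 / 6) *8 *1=12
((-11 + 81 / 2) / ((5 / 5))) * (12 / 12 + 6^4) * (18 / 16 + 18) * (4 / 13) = 11708019 / 52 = 225154.21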